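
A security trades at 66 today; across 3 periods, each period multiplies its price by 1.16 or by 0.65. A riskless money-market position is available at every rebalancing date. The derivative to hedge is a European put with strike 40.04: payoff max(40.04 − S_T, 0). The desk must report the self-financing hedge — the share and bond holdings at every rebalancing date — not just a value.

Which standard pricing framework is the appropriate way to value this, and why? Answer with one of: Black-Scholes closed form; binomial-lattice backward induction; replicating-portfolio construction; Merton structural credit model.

framework: replicating-portfolio construction

Key observation: a price alone would not answer the question — the per-node share/bond construction on the spot-66, 1.16/0.65 tree is required, and only the replicating-portfolio method yields it.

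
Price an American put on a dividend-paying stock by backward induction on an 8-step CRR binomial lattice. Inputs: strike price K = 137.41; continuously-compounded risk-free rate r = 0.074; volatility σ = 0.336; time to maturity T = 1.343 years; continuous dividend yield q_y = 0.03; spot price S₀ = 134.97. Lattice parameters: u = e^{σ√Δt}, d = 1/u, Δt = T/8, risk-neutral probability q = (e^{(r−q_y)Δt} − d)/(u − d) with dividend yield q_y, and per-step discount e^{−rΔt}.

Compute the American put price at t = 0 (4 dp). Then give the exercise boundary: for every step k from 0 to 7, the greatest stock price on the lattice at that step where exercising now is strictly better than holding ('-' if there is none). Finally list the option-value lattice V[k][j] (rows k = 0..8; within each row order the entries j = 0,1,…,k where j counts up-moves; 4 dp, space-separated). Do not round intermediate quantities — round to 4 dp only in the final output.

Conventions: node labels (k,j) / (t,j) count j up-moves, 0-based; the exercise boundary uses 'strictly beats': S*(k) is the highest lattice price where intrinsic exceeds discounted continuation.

price = 18.2106
boundary = - - - 89.3043 77.8187 89.3043 102.4851 117.6113
tree:
18.2106
26.0071 10.6381
35.9990 16.3702 5.0010
48.1057 24.4362 8.4733 1.5496
59.5913 35.1170 14.0495 2.9419 0.1540
69.5997 48.1057 22.6228 5.5710 0.3073 0.0000
78.3209 59.5913 34.9249 10.5191 0.6131 0.0000 0.0000
85.9205 69.5997 48.1057 19.7987 1.2231 0.0000 0.0000 0.0000
92.5427 78.3209 59.5913 34.9249 2.4400 0.0000 0.0000 0.0000 0.0000

Δt=0.16787  u=1.14759  d=0.87139  q=0.49248  discount=0.98765
step 8 (expiry): payoffs max(K−S,0) = 92.5427 78.3209 59.5913 34.9249 2.4400 0.0000 0.0000 0.0000 0.0000
step 7: (k=7,j=0): S=51.4895, K−S=85.9205, hold=84.4827 ⇒ V=85.9205 exercise | (k=7,j=1): S=67.8103, K−S=69.5997, hold=68.2439 ⇒ V=69.5997 exercise | (k=7,j=2): S=89.3043, K−S=48.1057, hold=46.8579 ⇒ V=48.1057 exercise | (k=7,j=3): S=117.6113, K−S=19.7987, hold=18.6931 ⇒ V=19.7987 exercise | (k=7,j=4): S=154.8908, K−S=0.0000, hold=1.2231 ⇒ V=1.2231 continue | (k=7,j=5): S=203.9869, K−S=0.0000, hold=0.0000 ⇒ V=0.0000 continue | (k=7,j=6): S=268.6452, K−S=0.0000, hold=0.0000 ⇒ V=0.0000 continue | (k=7,j=7): S=353.7983, K−S=0.0000, hold=0.0000 ⇒ V=0.0000 continue  boundary S*=117.6113
step 6: (k=6,j=0): S=59.0891, K−S=78.3209, hold=76.9213 ⇒ V=78.3209 exercise | (k=6,j=1): S=77.8187, K−S=59.5913, hold=58.2858 ⇒ V=59.5913 exercise | (k=6,j=2): S=102.4851, K−S=34.9249, hold=33.7433 ⇒ V=34.9249 exercise | (k=6,j=3): S=134.9700, K−S=2.4400, hold=10.5191 ⇒ V=10.5191 continue | (k=6,j=4): S=177.7518, K−S=0.0000, hold=0.6131 ⇒ V=0.6131 continue | (k=6,j=5): S=234.0942, K−S=0.0000, hold=0.0000 ⇒ V=0.0000 continue | (k=6,j=6): S=308.2956, K−S=0.0000, hold=0.0000 ⇒ V=0.0000 continue  boundary S*=102.4851
step 5: (k=5,j=0): S=67.8103, K−S=69.5997, hold=68.2439 ⇒ V=69.5997 exercise | (k=5,j=1): S=89.3043, K−S=48.1057, hold=46.8579 ⇒ V=48.1057 exercise | (k=5,j=2): S=117.6113, K−S=19.7987, hold=22.6228 ⇒ V=22.6228 continue | (k=5,j=3): S=154.8908, K−S=0.0000, hold=5.5710 ⇒ V=5.5710 continue | (k=5,j=4): S=203.9869, K−S=0.0000, hold=0.3073 ⇒ V=0.3073 continue | (k=5,j=5): S=268.6452, K−S=0.0000, hold=0.0000 ⇒ V=0.0000 continue  boundary S*=89.3043
step 4: (k=4,j=0): S=77.8187, K−S=59.5913, hold=58.2858 ⇒ V=59.5913 exercise | (k=4,j=1): S=102.4851, K−S=34.9249, hold=35.1170 ⇒ V=35.1170 continue | (k=4,j=2): S=134.9700, K−S=2.4400, hold=14.0495 ⇒ V=14.0495 continue | (k=4,j=3): S=177.7518, K−S=0.0000, hold=2.9419 ⇒ V=2.9419 continue | (k=4,j=4): S=234.0942, K−S=0.0000, hold=0.1540 ⇒ V=0.1540 continue  boundary S*=77.8187
step 3: (k=3,j=0): S=89.3043, K−S=48.1057, hold=46.9513 ⇒ V=48.1057 exercise | (k=3,j=1): S=117.6113, K−S=19.7987, hold=24.4362 ⇒ V=24.4362 continue | (k=3,j=2): S=154.8908, K−S=0.0000, hold=8.4733 ⇒ V=8.4733 continue | (k=3,j=3): S=203.9869, K−S=0.0000, hold=1.5496 ⇒ V=1.5496 continue  boundary S*=89.3043
step 2: (k=2,j=0): S=102.4851, K−S=34.9249, hold=35.9990 ⇒ V=35.9990 continue | (k=2,j=1): S=134.9700, K−S=2.4400, hold=16.3702 ⇒ V=16.3702 continue | (k=2,j=2): S=177.7518, K−S=0.0000, hold=5.0010 ⇒ V=5.0010 continue  boundary S*=-
step 1: (k=1,j=0): S=117.6113, K−S=19.7987, hold=26.0071 ⇒ V=26.0071 continue | (k=1,j=1): S=154.8908, K−S=0.0000, hold=10.6381 ⇒ V=10.6381 continue  boundary S*=-
step 0: (k=0,j=0): S=134.9700, K−S=2.4400, hold=18.2106 ⇒ V=18.2106 continue  boundary S*=-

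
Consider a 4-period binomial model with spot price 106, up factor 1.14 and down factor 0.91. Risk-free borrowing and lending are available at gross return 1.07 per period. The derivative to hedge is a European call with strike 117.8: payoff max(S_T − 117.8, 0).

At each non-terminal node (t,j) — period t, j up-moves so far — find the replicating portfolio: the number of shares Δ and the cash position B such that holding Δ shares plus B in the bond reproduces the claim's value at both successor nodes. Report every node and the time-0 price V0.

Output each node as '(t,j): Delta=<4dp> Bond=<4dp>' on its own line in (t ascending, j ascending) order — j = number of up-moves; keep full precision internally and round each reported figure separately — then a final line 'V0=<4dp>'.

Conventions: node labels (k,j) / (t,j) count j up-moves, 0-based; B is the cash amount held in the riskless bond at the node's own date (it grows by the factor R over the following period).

(0,0): Delta=0.7786 Bond=-63.7428
(1,0): Delta=0.4784 Bond=-39.2454
(1,1): Delta=0.8835 Bond=-80.8746
(2,0): Delta=0.0000 Bond=0.0000
(2,1): Delta=0.6455 Bond=-60.3643
(2,2): Delta=0.9666 Bond=-97.9858
(3,0): Delta=0.0000 Bond=0.0000
(3,1): Delta=0.0000 Bond=0.0000
(3,2): Delta=0.8709 Bond=-92.8479
(3,3): Delta=1.0000 Bond=-110.0935
V0=18.7903

The replicating-portfolio and risk-neutral prices coincide; use p* = (1.07−0.91)/(1.14−0.91) = 0.6957 for the latter.
Terminal payoffs: V(4,0)=0.0000, V(4,1)=0.0000, V(4,2)=0.0000, V(4,3)=25.1097, V(4,4)=61.2298
  t=3,j=0: stock 79.8785 → up 91.0615 (V=0.0000), down 72.6895 (V=0.0000). Price 0.0000; hedge Δ=0.0000, bond B=0.0000.
  t=3,j=1: stock 100.0676 → up 114.0771 (V=0.0000), down 91.0615 (V=0.0000). Price 0.0000; hedge Δ=0.0000, bond B=0.0000.
  t=3,j=2: stock 125.3594 → up 142.9097 (V=25.1097), down 114.0771 (V=0.0000). Price 16.3249; hedge Δ=0.8709, bond B=-92.8479.
  t=3,j=3: stock 157.0437 → up 179.0298 (V=61.2298), down 142.9097 (V=25.1097). Price 46.9502; hedge Δ=1.0000, bond B=-110.0935.
  t=2,j=0: stock 87.7786 → up 100.0676 (V=0.0000), down 79.8785 (V=0.0000). Price 0.0000; hedge Δ=0.0000, bond B=0.0000.
  t=2,j=1: stock 109.9644 → up 125.3594 (V=16.3249), down 100.0676 (V=0.0000). Price 10.6135; hedge Δ=0.6455, bond B=-60.3643.
  t=2,j=2: stock 137.7576 → up 157.0437 (V=46.9502), down 125.3594 (V=16.3249). Price 35.1677; hedge Δ=0.9666, bond B=-97.9858.
  t=1,j=0: stock 96.4600 → up 109.9644 (V=10.6135), down 87.7786 (V=0.0000). Price 6.9003; hedge Δ=0.4784, bond B=-39.2454.
  t=1,j=1: stock 120.8400 → up 137.7576 (V=35.1677), down 109.9644 (V=10.6135). Price 25.8829; hedge Δ=0.8835, bond B=-80.8746.
  t=0,j=0: stock 106.0000 → up 120.8400 (V=25.8829), down 96.4600 (V=6.9003). Price 18.7903; hedge Δ=0.7786, bond B=-63.7428.
Sanity check at the root: Δ(0,0)·S0 + B(0,0) reproduces V0 = 18.7903.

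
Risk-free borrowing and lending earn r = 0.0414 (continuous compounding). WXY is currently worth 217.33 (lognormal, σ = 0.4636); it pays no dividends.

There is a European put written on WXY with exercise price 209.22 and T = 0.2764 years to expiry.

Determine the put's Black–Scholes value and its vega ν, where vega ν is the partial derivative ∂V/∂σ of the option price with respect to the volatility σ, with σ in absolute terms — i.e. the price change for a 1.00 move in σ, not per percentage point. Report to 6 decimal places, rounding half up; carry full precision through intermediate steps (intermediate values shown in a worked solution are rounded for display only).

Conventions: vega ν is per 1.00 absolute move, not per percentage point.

σ√T = 0.4636·√0.2764 = 0.243732
d₁ = (ln(S/K) + (r+σ²/2)T) / (σ√T) = (ln(217.33/209.22) + (0.0414+0.4636²/2)·0.2764) / 0.243732 = (0.038031 + 0.041146) / 0.243732 = 0.324849
d₂ = d₁ − σ√T = 0.324849 − 0.243732 = 0.081118
e^{−rT} = 0.988622
N(−d₁) = 0.372647,  N(−d₂) = 0.467674
Put price V = K·e^{−rT}·N(−d₂) − S·N(−d₁) = 96.733529 − 80.987480 = 15.746048
φ(d₁) = (1/√(2π))·e^{−d₁²/2} = 0.378438
ν = S·φ(d₁)·√T = 43.239815

price = 15.746048
ν = 43.239815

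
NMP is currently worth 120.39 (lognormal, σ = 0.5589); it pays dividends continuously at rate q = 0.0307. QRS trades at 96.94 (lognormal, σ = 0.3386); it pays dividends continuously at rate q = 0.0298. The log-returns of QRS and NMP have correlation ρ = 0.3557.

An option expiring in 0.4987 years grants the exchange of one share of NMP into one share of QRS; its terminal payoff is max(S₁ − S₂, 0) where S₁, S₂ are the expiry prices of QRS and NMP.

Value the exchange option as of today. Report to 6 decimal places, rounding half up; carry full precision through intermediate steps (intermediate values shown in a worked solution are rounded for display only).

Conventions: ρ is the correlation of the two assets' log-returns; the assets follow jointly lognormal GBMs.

exchange price = 7.169416

σ_eff = √(σ₁² + σ₂² − 2ρσ₁σ₂) = √(0.3386² + 0.5589² − 2·0.3557·0.3386·0.5589) = 0.540732
d₁ = (ln(S₁/S₂) + (q₂ − q₁ + σ_eff²/2)T) / (σ_eff√T) = (ln(96.94/120.39) + (0.0307 − 0.0298 + 0.146196)·0.4987) / 0.381858 = -0.375238
d₂ = d₁ − σ_eff√T = -0.375238 − 0.381858 = -0.757096
N(d₁) = 0.353742,  N(d₂) = 0.224496
V = S₁·e^{−q₁T}·N(d₁) − S₂·e^{−q₂T}·N(d₂) = 33.785874 − 26.616458 = 7.169416
Key observation: no risk-free rate is needed — with the second asset as numeraire the exchange option is a call on the ratio S₁/S₂, and r cancels out of the value.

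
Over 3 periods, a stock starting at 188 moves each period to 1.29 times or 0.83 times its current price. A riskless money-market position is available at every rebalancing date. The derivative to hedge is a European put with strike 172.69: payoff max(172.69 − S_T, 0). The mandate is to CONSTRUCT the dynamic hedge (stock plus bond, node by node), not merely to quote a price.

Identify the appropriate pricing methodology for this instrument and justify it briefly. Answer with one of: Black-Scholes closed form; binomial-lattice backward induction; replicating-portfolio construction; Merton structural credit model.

Key observation: the mandate to exhibit the hedge at every date and state singles out the replicating-portfolio construction on the 3-period tree with factors 1.29 and 0.83 from 188.

framework: replicating-portfolio construction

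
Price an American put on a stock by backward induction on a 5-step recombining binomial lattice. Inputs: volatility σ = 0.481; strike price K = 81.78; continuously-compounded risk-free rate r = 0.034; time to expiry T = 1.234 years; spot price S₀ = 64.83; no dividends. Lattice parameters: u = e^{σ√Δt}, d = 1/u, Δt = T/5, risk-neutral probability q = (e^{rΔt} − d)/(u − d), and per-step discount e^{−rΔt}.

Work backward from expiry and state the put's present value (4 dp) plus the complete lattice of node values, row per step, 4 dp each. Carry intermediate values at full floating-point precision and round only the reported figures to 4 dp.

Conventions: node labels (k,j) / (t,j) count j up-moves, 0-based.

price = 23.1045
tree:
23.1045
31.7284 13.3243
41.5804 20.6536 4.8963
50.1248 30.7296 9.1100 0.0000
56.8532 41.5804 16.9500 0.0000 0.0000
62.1514 50.1248 30.7296 0.0000 0.0000 0.0000

Δt=0.24680  u=1.26992  d=0.78745  q=0.45801  discount=0.99164
step 5 (expiry): payoffs max(K−S,0) = 62.1514 50.1248 30.7296 0.0000 0.0000 0.0000
k=4: (k=4,j=0): S=24.9268, K−S=56.8532, hold=56.1698 ⇒ V=56.8532 exercise | (k=4,j=1): S=40.1996, K−S=41.5804, hold=40.8970 ⇒ V=41.5804 exercise | (k=4,j=2): S=64.8300, K−S=16.9500, hold=16.5160 ⇒ V=16.9500 exercise | (k=4,j=3): S=104.5515, K−S=0.0000, hold=0.0000 ⇒ V=0.0000 continue | (k=4,j=4): S=168.6106, K−S=0.0000, hold=0.0000 ⇒ V=0.0000 continue
k=3: (k=3,j=0): S=31.6552, K−S=50.1248, hold=49.4415 ⇒ V=50.1248 exercise | (k=3,j=1): S=51.0504, K−S=30.7296, hold=30.0463 ⇒ V=30.7296 exercise | (k=3,j=2): S=82.3291, K−S=0.0000, hold=9.1100 ⇒ V=9.1100 continue | (k=3,j=3): S=132.7723, K−S=0.0000, hold=0.0000 ⇒ V=0.0000 continue
k=2: (k=2,j=0): S=40.1996, K−S=41.5804, hold=40.8970 ⇒ V=41.5804 exercise | (k=2,j=1): S=64.8300, K−S=16.9500, hold=20.6536 ⇒ V=20.6536 continue | (k=2,j=2): S=104.5515, K−S=0.0000, hold=4.8963 ⇒ V=4.8963 continue
k=1: (k=1,j=0): S=51.0504, K−S=30.7296, hold=31.7284 ⇒ V=31.7284 continue | (k=1,j=1): S=82.3291, K−S=0.0000, hold=13.3243 ⇒ V=13.3243 continue
k=0: (k=0,j=0): S=64.8300, K−S=16.9500, hold=23.1045 ⇒ V=23.1045 continue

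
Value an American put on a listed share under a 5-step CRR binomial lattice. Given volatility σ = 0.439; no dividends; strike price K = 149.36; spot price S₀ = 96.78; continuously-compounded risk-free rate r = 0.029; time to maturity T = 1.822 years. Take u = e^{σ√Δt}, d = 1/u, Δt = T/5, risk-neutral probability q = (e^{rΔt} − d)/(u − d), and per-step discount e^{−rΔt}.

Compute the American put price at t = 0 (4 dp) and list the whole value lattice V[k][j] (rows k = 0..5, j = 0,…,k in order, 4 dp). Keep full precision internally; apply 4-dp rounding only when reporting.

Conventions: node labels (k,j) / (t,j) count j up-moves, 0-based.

Δt=0.36440, u=1.30344, d=0.76720, q=0.45395, disc=e^(-rΔt)=0.98949
k=5 terminal: V=max(K-S,0) → 123.6362 105.6566 75.1102 23.2133 0.0000 0.0000
k=4: j=0 S=33.5294 intr=115.8306 cont=114.2606 V=115.8306[EX]; j=1 S=56.9646 intr=92.3954 cont=90.8253 V=92.3954[EX]; j=2 S=96.7800 intr=52.5800 cont=51.0099 V=52.5800[EX]; j=3 S=164.4242 intr=0.0000 cont=12.5425 V=12.5425[hold]; j=4 S=279.3483 intr=0.0000 cont=0.0000 V=0.0000[hold]
k=3: j=0 S=43.7034 intr=105.6566 cont=104.0865 V=105.6566[EX]; j=1 S=74.2498 intr=75.1102 cont=73.5401 V=75.1102[EX]; j=2 S=126.1467 intr=23.2133 cont=34.0435 V=34.0435[hold]; j=3 S=214.3167 intr=0.0000 cont=6.7769 V=6.7769[hold]
k=2: j=0 S=56.9646 intr=92.3954 cont=90.8253 V=92.3954[EX]; j=1 S=96.7800 intr=52.5800 cont=55.8746 V=55.8746[hold]; j=2 S=164.4242 intr=0.0000 cont=21.4382 V=21.4382[hold]
k=1: j=0 S=74.2498 intr=75.1102 cont=75.0199 V=75.1102[EX]; j=1 S=126.1467 intr=23.2133 cont=39.8193 V=39.8193[hold]
k=0: j=0 S=96.7800 intr=52.5800 cont=58.4689 V=58.4689[hold]

price = 58.4689
tree:
58.4689
75.1102 39.8193
92.3954 55.8746 21.4382
105.6566 75.1102 34.0435 6.7769
115.8306 92.3954 52.5800 12.5425 0.0000
123.6362 105.6566 75.1102 23.2133 0.0000 0.0000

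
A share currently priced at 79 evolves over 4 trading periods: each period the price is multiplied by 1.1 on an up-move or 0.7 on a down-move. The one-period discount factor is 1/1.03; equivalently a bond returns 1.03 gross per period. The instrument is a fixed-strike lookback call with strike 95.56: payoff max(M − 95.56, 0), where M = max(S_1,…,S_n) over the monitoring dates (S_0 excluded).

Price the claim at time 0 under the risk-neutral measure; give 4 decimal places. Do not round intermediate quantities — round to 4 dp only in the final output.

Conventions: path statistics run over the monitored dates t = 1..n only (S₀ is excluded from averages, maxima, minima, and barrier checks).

price = 9.1150

No-arbitrage gives p* = (R−d)/(u−d) = 0.8250: enumerate every path, weight its payoff by its p*-probability, and discount by R^4.
Enumerate all 2^4 = 16 price paths (U = up ×1.1, D = down ×0.7); each path with k up-moves has probability p*^k·(1−p*)^(4−k).
DDDD: M=55.3000, payoff=0.0000, prob=0.000938
UDDD: M=86.9000, payoff=0.0000, prob=0.004421
DUDD: M=60.8300, payoff=0.0000, prob=0.004421
UUDD: M=95.5900, payoff=0.0300, prob=0.020844
DDUD: M=55.3000, payoff=0.0000, prob=0.004421
UDUD: M=86.9000, payoff=0.0000, prob=0.020844
DUUD: M=66.9130, payoff=0.0000, prob=0.020844
UUUD: M=105.1490, payoff=9.5890, prob=0.098265
DDDU: M=55.3000, payoff=0.0000, prob=0.004421
UDDU: M=86.9000, payoff=0.0000, prob=0.020844
DUDU: M=60.8300, payoff=0.0000, prob=0.020844
UUDU: M=95.5900, payoff=0.0300, prob=0.098265
DDUU: M=55.3000, payoff=0.0000, prob=0.020844
UDUU: M=86.9000, payoff=0.0000, prob=0.098265
DUUU: M=73.6043, payoff=0.0000, prob=0.098265
UUUU: M=115.6639, payoff=20.1039, prob=0.463250
Price = Σ prob·payoff / R^4 = 10.258978 / 1.125509 = 9.1150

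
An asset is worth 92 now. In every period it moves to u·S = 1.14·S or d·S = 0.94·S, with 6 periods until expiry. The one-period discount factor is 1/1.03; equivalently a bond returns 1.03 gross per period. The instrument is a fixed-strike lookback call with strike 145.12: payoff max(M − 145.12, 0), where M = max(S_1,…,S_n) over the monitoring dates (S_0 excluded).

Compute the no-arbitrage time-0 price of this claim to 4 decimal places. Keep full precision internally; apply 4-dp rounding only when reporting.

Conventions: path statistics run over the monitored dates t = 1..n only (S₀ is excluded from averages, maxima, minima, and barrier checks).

price = 1.7220

With p* = (R−d)/(u−d) = 0.4500, sum probability × payoff across the paths and divide by R^6.
Enumerate all 2^6 = 64 price paths (U = up ×1.14, D = down ×0.94); each path with k up-moves has probability p*^k·(1−p*)^(6−k).
DDDDDD: M=86.4800, payoff=0.0000, prob=0.027681
UDDDDD: M=104.8800, payoff=0.0000, prob=0.022648
DUDDDD: M=98.5872, payoff=0.0000, prob=0.022648
UUDDDD: M=119.5632, payoff=0.0000, prob=0.018530
DDUDDD: M=92.6720, payoff=0.0000, prob=0.022648
UDUDDD: M=112.3894, payoff=0.0000, prob=0.018530
DUUDDD: M=112.3894, payoff=0.0000, prob=0.018530
UUUDDD: M=136.3020, payoff=0.0000, prob=0.015161
DDDUDD: M=87.1116, payoff=0.0000, prob=0.022648
UDDUDD: M=105.6460, payoff=0.0000, prob=0.018530
DUDUDD: M=105.6460, payoff=0.0000, prob=0.018530
UUDUDD: M=128.1239, payoff=0.0000, prob=0.015161
DDUUDD: M=105.6460, payoff=0.0000, prob=0.018530
UDUUDD: M=128.1239, payoff=0.0000, prob=0.015161
DUUUDD: M=128.1239, payoff=0.0000, prob=0.015161
UUUUDD: M=155.3843, payoff=10.2643, prob=0.012404
DDDDUD: M=86.4800, payoff=0.0000, prob=0.022648
UDDDUD: M=104.8800, payoff=0.0000, prob=0.018530
DUDDUD: M=99.3073, payoff=0.0000, prob=0.018530
UUDDUD: M=120.4365, payoff=0.0000, prob=0.015161
DDUDUD: M=99.3073, payoff=0.0000, prob=0.018530
UDUDUD: M=120.4365, payoff=0.0000, prob=0.015161
DUUDUD: M=120.4365, payoff=0.0000, prob=0.015161
UUUDUD: M=146.0613, payoff=0.9413, prob=0.012404
DDDUUD: M=99.3073, payoff=0.0000, prob=0.018530
UDDUUD: M=120.4365, payoff=0.0000, prob=0.015161
DUDUUD: M=120.4365, payoff=0.0000, prob=0.015161
UUDUUD: M=146.0613, payoff=0.9413, prob=0.012404
DDUUUD: M=120.4365, payoff=0.0000, prob=0.015161
UDUUUD: M=146.0613, payoff=0.9413, prob=0.012404
DUUUUD: M=146.0613, payoff=0.9413, prob=0.012404
UUUUUD: M=177.1381, payoff=32.0181, prob=0.010149
DDDDDU: M=86.4800, payoff=0.0000, prob=0.022648
UDDDDU: M=104.8800, payoff=0.0000, prob=0.018530
DUDDDU: M=98.5872, payoff=0.0000, prob=0.018530
UUDDDU: M=119.5632, payoff=0.0000, prob=0.015161
DDUDDU: M=93.3488, payoff=0.0000, prob=0.018530
UDUDDU: M=113.2103, payoff=0.0000, prob=0.015161
DUUDDU: M=113.2103, payoff=0.0000, prob=0.015161
UUUDDU: M=137.2976, payoff=0.0000, prob=0.012404
DDDUDU: M=93.3488, payoff=0.0000, prob=0.018530
UDDUDU: M=113.2103, payoff=0.0000, prob=0.015161
DUDUDU: M=113.2103, payoff=0.0000, prob=0.015161
UUDUDU: M=137.2976, payoff=0.0000, prob=0.012404
DDUUDU: M=113.2103, payoff=0.0000, prob=0.015161
UDUUDU: M=137.2976, payoff=0.0000, prob=0.012404
DUUUDU: M=137.2976, payoff=0.0000, prob=0.012404
UUUUDU: M=166.5099, payoff=21.3899, prob=0.010149
DDDDUU: M=93.3488, payoff=0.0000, prob=0.018530
UDDDUU: M=113.2103, payoff=0.0000, prob=0.015161
DUDDUU: M=113.2103, payoff=0.0000, prob=0.015161
UUDDUU: M=137.2976, payoff=0.0000, prob=0.012404
DDUDUU: M=113.2103, payoff=0.0000, prob=0.015161
UDUDUU: M=137.2976, payoff=0.0000, prob=0.012404
DUUDUU: M=137.2976, payoff=0.0000, prob=0.012404
UUUDUU: M=166.5099, payoff=21.3899, prob=0.010149
DDDUUU: M=113.2103, payoff=0.0000, prob=0.015161
UDDUUU: M=137.2976, payoff=0.0000, prob=0.012404
DUDUUU: M=137.2976, payoff=0.0000, prob=0.012404
UUDUUU: M=166.5099, payoff=21.3899, prob=0.010149
DDUUUU: M=137.2976, payoff=0.0000, prob=0.012404
UDUUUU: M=166.5099, payoff=21.3899, prob=0.010149
DUUUUU: M=166.5099, payoff=21.3899, prob=0.010149
UUUUUU: M=201.9375, payoff=56.8175, prob=0.008304
Price = Σ prob·payoff / R^6 = 2.056212 / 1.194052 = 1.7220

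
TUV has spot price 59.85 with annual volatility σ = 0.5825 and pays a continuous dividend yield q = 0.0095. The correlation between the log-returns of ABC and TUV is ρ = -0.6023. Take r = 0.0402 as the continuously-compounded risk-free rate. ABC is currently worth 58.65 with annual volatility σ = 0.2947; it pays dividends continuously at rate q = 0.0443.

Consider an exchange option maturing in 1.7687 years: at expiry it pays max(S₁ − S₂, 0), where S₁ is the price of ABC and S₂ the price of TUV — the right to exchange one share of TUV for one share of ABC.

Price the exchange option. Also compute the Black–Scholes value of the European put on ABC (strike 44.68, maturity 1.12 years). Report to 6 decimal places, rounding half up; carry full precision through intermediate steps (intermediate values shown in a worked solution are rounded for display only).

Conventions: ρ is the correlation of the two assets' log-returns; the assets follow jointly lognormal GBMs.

σ_eff = √(σ₁² + σ₂² − 2ρσ₁σ₂) = √(0.2947² + 0.5825² − 2·-0.6023·0.2947·0.5825) = 0.795575
d₁ = (ln(S₁/S₂) + (q₂ − q₁ + σ_eff²/2)T) / (σ_eff√T) = (ln(58.65/59.85) + (0.0095 − 0.0443 + 0.316470)·1.7687) / 1.058055 = 0.451711
d₂ = d₁ − σ_eff√T = 0.451711 − 1.058055 = -0.606343
N(d₁) = 0.674262,  N(d₂) = 0.272143
V = S₁·e^{−q₁T}·N(d₁) − S₂·e^{−q₂T}·N(d₂) = 36.565198 − 16.016389 = 20.548809
[vanilla: ABC put K=44.68]
σ√T = 0.2947·√1.12 = 0.311881
d₁ = (ln(S/K) + (r−q+σ²/2)T) / (σ√T) = (ln(58.65/44.68) + (0.0402−0.0443+0.2947²/2)·1.12) / 0.311881 = (0.272062 + 0.044043) / 0.311881 = 1.013542
d₂ = d₁ − σ√T = 1.013542 − 0.311881 = 0.701660
e^{−rT} = 0.955975
e^{−qT} = 0.951595
N(−d₁) = 0.155401,  N(−d₂) = 0.241445
price = K·e^{−rT}·N(−d₂) − S·e^{−qT}·N(−d₁) = 10.312847 − 8.673078 = 1.639769

exchange price = 20.548809
price(ABC put K=44.68) = 1.639769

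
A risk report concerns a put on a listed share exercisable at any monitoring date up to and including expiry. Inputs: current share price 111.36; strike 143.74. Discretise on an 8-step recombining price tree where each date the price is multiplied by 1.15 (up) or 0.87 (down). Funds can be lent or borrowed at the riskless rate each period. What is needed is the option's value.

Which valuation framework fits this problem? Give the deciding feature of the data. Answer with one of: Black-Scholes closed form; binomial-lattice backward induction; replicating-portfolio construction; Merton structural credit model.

Key observation: the exercise right at every one of the 8 steps is what matters: each node needs max(143.74 − S, continuation), which only the stepwise tree valuation starting from spot 111.36 delivers.

framework: binomial-lattice backward induction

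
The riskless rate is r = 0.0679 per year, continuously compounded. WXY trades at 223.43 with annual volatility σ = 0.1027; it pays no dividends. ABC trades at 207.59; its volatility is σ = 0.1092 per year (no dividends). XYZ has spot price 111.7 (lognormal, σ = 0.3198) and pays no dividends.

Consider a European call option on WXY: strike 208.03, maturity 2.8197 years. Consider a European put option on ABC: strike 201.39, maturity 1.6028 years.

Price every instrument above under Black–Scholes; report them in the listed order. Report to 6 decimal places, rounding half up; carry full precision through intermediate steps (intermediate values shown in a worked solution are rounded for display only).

[WXY call K=208.03]
σ√T = 0.1027·√2.8197 = 0.172453
d₁ = (ln(S/K) + (r+σ²/2)T) / (σ√T) = (ln(223.43/208.03) + (0.0679+0.1027²/2)·2.8197) / 0.172453 = (0.071416 + 0.206328) / 0.172453 = 1.610542
d₂ = d₁ − σ√T = 1.610542 − 0.172453 = 1.438089
e^{−rT} = 0.825755
N(d₁) = 0.946360,  N(d₂) = 0.924796
price = S·N(d₁) − K·e^{−rT}·N(d₂) = 211.445270 − 158.862987 = 52.582283
[ABC put K=201.39]
σ√T = 0.1092·√1.6028 = 0.138249
d₁ = (ln(S/K) + (r+σ²/2)T) / (σ√T) = (ln(207.59/201.39) + (0.0679+0.1092²/2)·1.6028) / 0.138249 = (0.030322 + 0.118387) / 0.138249 = 1.075654
d₂ = d₁ − σ√T = 1.075654 − 0.138249 = 0.937405
e^{−rT} = 0.896883
N(−d₁) = 0.141041,  N(−d₂) = 0.174275
price = K·e^{−rT}·N(−d₂) − S·N(−d₁) = 31.478145 − 29.278709 = 2.199437

price(WXY call K=208.03) = 52.582283
price(ABC put K=201.39) = 2.199437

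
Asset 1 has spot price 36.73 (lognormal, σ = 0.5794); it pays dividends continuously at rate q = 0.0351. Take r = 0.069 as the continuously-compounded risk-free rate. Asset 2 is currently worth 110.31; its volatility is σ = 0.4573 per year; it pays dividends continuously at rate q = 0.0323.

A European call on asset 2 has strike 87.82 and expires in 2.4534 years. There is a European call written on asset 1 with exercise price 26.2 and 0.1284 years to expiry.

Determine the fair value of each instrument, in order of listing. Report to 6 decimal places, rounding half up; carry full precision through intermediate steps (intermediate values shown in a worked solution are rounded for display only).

price(asset 2 call K=87.82) = 40.771451
price(asset 1 call K=26.2) = 10.728009

[asset 2 call K=87.82]
σ√T = 0.4573·√2.4534 = 0.716284
d₁ = (ln(S/K) + (r−q+σ²/2)T) / (σ√T) = (ln(110.31/87.82) + (0.069−0.0323+0.4573²/2)·2.4534) / 0.716284 = (0.228005 + 0.346571) / 0.716284 = 0.802163
d₂ = d₁ − σ√T = 0.802163 − 0.716284 = 0.085879
e^{−rT} = 0.844269
e^{−qT} = 0.923814
N(d₁) = 0.788771,  N(d₂) = 0.534219
price = S·e^{−qT}·N(d₁) − K·e^{−rT}·N(d₂) = 80.380376 − 39.608925 = 40.771451
[asset 1 call K=26.2]
σ√T = 0.5794·√0.1284 = 0.207616
d₁ = (ln(S/K) + (r−q+σ²/2)T) / (σ√T) = (ln(36.73/26.2) + (0.069−0.0351+0.5794²/2)·0.1284) / 0.207616 = (0.337834 + 0.025905) / 0.207616 = 1.751981
d₂ = d₁ − σ√T = 1.751981 − 0.207616 = 1.544365
e^{−rT} = 0.991180
e^{−qT} = 0.995503
N(d₁) = 0.960111,  N(d₂) = 0.938750
price = S·e^{−qT}·N(d₁) − K·e^{−rT}·N(d₂) = 35.106318 − 24.378309 = 10.728009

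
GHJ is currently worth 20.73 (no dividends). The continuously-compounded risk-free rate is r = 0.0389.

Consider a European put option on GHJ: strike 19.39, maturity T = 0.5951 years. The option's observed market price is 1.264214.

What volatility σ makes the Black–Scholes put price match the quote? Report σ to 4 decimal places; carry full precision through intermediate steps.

At σ = 0.3341 the Black–Scholes value reproduces the quote:
σ√T = 0.3341·√0.5951 = 0.257734
d₁ = (ln(S/K) + (r+σ²/2)T) / (σ√T) = (ln(20.73/19.39) + (0.0389+0.3341²/2)·0.5951) / 0.257734 = (0.066824 + 0.056363) / 0.257734 = 0.477963
d₂ = d₁ − σ√T = 0.477963 − 0.257734 = 0.220229
e^{−rT} = 0.977117
N(−d₁) = 0.316338,  N(−d₂) = 0.412846
V = K·e^{−rT}·N(−d₂) − S·N(−d₁) = 7.821907 − 6.557693 = 1.264214 (the observed quote) — the price is monotone increasing in volatility, hence this σ is the only solution

sigma = 0.3341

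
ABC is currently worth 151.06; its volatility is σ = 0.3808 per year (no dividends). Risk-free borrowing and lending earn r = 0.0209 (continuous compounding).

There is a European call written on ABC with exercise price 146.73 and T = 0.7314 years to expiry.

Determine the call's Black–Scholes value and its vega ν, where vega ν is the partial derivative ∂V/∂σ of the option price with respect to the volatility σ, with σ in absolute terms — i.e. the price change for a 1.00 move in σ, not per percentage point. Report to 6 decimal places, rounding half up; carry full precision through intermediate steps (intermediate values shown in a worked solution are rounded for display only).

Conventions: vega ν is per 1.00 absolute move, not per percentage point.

σ√T = 0.3808·√0.7314 = 0.325667
d₁ = (ln(S/K) + (r+σ²/2)T) / (σ√T) = (ln(151.06/146.73) + (0.0209+0.3808²/2)·0.7314) / 0.325667 = (0.029083 + 0.068316) / 0.325667 = 0.299075
d₂ = d₁ − σ√T = 0.299075 − 0.325667 = -0.026593
e^{−rT} = 0.984830
N(d₁) = 0.617558,  N(d₂) = 0.489392
Call price V = S·N(d₁) − K·e^{−rT}·N(d₂) = 93.288375 − 70.719182 = 22.569194
φ(d₁) = (1/√(2π))·e^{−d₁²/2} = 0.381494
ν = S·φ(d₁)·√T = 49.284932

price = 22.569194
ν = 49.284932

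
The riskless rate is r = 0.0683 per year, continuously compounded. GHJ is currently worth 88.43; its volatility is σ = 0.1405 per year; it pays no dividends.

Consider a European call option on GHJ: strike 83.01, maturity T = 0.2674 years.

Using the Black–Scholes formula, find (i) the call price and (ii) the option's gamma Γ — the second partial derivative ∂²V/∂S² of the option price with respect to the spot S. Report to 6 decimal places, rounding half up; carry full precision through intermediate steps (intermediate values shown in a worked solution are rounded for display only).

σ√T = 0.1405·√0.2674 = 0.072654
d₁ = (ln(S/K) + (r+σ²/2)T) / (σ√T) = (ln(88.43/83.01) + (0.0683+0.1405²/2)·0.2674) / 0.072654 = (0.063250 + 0.020903) / 0.072654 = 1.158276
d₂ = d₁ − σ√T = 1.158276 − 0.072654 = 1.085622
e^{−rT} = 0.981902
N(d₁) = 0.876624,  N(d₂) = 0.861177
Call price V = S·N(d₁) − K·e^{−rT}·N(d₂) = 77.519883 − 70.192562 = 7.327321
φ(d₁) = (1/√(2π))·e^{−d₁²/2} = 0.203979
Γ = φ(d₁) / (S·σ·√T) = 0.031749

price = 7.327321
Γ = 0.031749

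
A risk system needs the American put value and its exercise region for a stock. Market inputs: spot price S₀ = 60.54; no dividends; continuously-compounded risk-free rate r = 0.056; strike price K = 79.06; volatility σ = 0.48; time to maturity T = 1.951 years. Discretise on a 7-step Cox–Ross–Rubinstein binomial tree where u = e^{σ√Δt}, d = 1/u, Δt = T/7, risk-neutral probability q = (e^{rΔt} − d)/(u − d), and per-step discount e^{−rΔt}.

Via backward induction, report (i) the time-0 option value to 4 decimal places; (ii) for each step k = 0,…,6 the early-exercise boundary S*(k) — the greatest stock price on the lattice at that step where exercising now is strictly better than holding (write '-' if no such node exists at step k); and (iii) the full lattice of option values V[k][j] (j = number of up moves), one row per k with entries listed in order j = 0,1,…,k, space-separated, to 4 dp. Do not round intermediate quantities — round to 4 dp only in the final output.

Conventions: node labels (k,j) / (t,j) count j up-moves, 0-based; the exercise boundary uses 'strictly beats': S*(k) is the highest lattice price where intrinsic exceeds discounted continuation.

price = 24.6735
boundary = - - 36.4699 28.3062 36.4699 46.9882 60.5400
tree:
24.6735
32.9827 16.0462
42.5901 23.1574 8.4922
50.7538 32.1709 13.6774 2.8763
57.0901 42.5901 21.3944 5.3544 0.1525
62.0081 50.7538 32.0718 9.9614 0.2910 0.0000
65.8251 57.0901 42.5901 18.5200 0.5554 0.0000 0.0000
68.7877 62.0081 50.7538 32.0718 1.0597 0.0000 0.0000 0.0000

Δt=0.27871, u=1.28841, d=0.77615, q=0.46769, disc=e^(-rΔt)=0.98451
k=7 terminal: V=max(K-S,0) → 68.7877 62.0081 50.7538 32.0718 1.0597 0.0000 0.0000 0.0000
k=6: j=0 S=13.2349 intr=65.8251 cont=64.6007 V=65.8251[EX]; j=1 S=21.9699 intr=57.0901 cont=55.8658 V=57.0901[EX]; j=2 S=36.4699 intr=42.5901 cont=41.3657 V=42.5901[EX]; j=3 S=60.5400 intr=18.5200 cont=17.2956 V=18.5200[EX]; j=4 S=100.4963 intr=0.0000 cont=0.5554 V=0.5554[hold]; j=5 S=166.8237 intr=0.0000 cont=0.0000 V=0.0000[hold]; j=6 S=276.9271 intr=0.0000 cont=0.0000 V=0.0000[hold]  S*(6)=60.5400
k=5: j=0 S=17.0519 intr=62.0081 cont=60.7837 V=62.0081[EX]; j=1 S=28.3062 intr=50.7538 cont=49.5295 V=50.7538[EX]; j=2 S=46.9882 intr=32.0718 cont=30.8474 V=32.0718[EX]; j=3 S=78.0003 intr=1.0597 cont=9.9614 V=9.9614[hold]; j=4 S=129.4804 intr=0.0000 cont=0.2910 V=0.2910[hold]; j=5 S=214.9372 intr=0.0000 cont=0.0000 V=0.0000[hold]  S*(5)=46.9882
k=4: j=0 S=21.9699 intr=57.0901 cont=55.8658 V=57.0901[EX]; j=1 S=36.4699 intr=42.5901 cont=41.3657 V=42.5901[EX]; j=2 S=60.5400 intr=18.5200 cont=21.3944 V=21.3944[hold]; j=3 S=100.4963 intr=0.0000 cont=5.3544 V=5.3544[hold]; j=4 S=166.8237 intr=0.0000 cont=0.1525 V=0.1525[hold]  S*(4)=36.4699
k=3: j=0 S=28.3062 intr=50.7538 cont=49.5295 V=50.7538[EX]; j=1 S=46.9882 intr=32.0718 cont=32.1709 V=32.1709[hold]; j=2 S=78.0003 intr=1.0597 cont=13.6774 V=13.6774[hold]; j=3 S=129.4804 intr=0.0000 cont=2.8763 V=2.8763[hold]  S*(3)=28.3062
k=2: j=0 S=36.4699 intr=42.5901 cont=41.4113 V=42.5901[EX]; j=1 S=60.5400 intr=18.5200 cont=23.1574 V=23.1574[hold]; j=2 S=100.4963 intr=0.0000 cont=8.4922 V=8.4922[hold]  S*(2)=36.4699
k=1: j=0 S=46.9882 intr=32.0718 cont=32.9827 V=32.9827[hold]; j=1 S=78.0003 intr=1.0597 cont=16.0462 V=16.0462[hold]  S*(1)=-
k=0: j=0 S=60.5400 intr=18.5200 cont=24.6735 V=24.6735[hold]  S*(0)=-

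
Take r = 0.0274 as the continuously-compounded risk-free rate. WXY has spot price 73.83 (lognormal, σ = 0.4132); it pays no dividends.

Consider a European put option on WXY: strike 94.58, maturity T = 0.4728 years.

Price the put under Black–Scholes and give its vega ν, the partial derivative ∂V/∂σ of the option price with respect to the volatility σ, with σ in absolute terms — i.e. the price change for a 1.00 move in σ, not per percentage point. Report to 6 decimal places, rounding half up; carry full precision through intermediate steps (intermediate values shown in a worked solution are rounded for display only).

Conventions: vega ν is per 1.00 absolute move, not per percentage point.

σ√T = 0.4132·√0.4728 = 0.284118
d₁ = (ln(S/K) + (r+σ²/2)T) / (σ√T) = (ln(73.83/94.58) + (0.0274+0.4132²/2)·0.4728) / 0.284118 = (-0.247681 + 0.053316) / 0.284118 = -0.684098
d₂ = d₁ − σ√T = -0.684098 − 0.284118 = -0.968216
e^{−rT} = 0.987129
N(−d₁) = 0.753043,  N(−d₂) = 0.833532
Put price V = K·e^{−rT}·N(−d₂) − S·N(−d₁) = 77.820725 − 55.597183 = 22.223542
φ(d₁) = (1/√(2π))·e^{−d₁²/2} = 0.315709
ν = S·φ(d₁)·√T = 16.027250

price = 22.223542
ν = 16.027250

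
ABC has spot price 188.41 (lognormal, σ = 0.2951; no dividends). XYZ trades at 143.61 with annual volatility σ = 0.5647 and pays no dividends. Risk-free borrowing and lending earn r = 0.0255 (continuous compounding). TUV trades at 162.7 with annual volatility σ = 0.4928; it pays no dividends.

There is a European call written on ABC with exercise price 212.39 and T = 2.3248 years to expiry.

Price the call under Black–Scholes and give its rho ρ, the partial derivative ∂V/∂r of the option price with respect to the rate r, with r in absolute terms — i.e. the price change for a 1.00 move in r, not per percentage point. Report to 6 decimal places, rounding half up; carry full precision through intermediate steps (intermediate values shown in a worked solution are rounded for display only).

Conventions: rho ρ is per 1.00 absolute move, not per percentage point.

σ√T = 0.2951·√2.3248 = 0.449948
d₁ = (ln(S/K) + (r+σ²/2)T) / (σ√T) = (ln(188.41/212.39) + (0.0255+0.2951²/2)·2.3248) / 0.449948 = (-0.119804 + 0.160509) / 0.449948 = 0.090466
d₂ = d₁ − σ√T = 0.090466 − 0.449948 = -0.359481
e^{−rT} = 0.942441
N(d₁) = 0.536042,  N(d₂) = 0.359617
Call price V = S·N(d₁) − K·e^{−rT}·N(d₂) = 100.995607 − 71.982820 = 29.012788
ρ = K·T·e^{−rT}·N(d₂) = 167.345659

price = 29.012788
ρ = 167.345659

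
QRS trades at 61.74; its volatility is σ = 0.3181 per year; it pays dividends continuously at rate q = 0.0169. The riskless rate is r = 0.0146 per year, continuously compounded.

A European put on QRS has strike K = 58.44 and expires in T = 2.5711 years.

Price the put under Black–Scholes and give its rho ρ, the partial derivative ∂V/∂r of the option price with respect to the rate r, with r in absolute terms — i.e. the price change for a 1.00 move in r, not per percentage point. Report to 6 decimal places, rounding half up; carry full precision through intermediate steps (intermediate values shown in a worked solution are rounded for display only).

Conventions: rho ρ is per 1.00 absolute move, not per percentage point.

σ√T = 0.3181·√2.5711 = 0.510062
d₁ = (ln(S/K) + (r−q+σ²/2)T) / (σ√T) = (ln(61.74/58.44) + (0.0146−0.0169+0.3181²/2)·2.5711) / 0.510062 = (0.054931 + 0.124168) / 0.510062 = 0.351133
d₂ = d₁ − σ√T = 0.351133 − 0.510062 = -0.158929
e^{−rT} = 0.963158
e^{−qT} = 0.957479
N(−d₁) = 0.362744,  N(−d₂) = 0.563138
Put price V = K·e^{−rT}·N(−d₂) − S·e^{−qT}·N(−d₁) = 31.697298 − 21.443539 = 10.253760
ρ = −K·T·e^{−rT}·N(−d₂) = -81.496924

price = 10.253760
ρ = -81.496924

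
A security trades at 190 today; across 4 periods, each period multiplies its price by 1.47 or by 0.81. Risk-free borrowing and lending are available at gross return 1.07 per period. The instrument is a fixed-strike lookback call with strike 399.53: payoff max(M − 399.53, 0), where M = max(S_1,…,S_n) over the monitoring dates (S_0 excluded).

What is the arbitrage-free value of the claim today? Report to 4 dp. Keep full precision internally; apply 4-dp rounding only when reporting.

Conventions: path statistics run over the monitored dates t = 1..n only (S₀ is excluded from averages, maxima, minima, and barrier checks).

price = 22.7825

No-arbitrage gives p* = (R−d)/(u−d) = 0.3939: enumerate every path, weight its payoff by its p*-probability, and discount by R^4.
Enumerate all 2^4 = 16 price paths (U = up ×1.47, D = down ×0.81); each path with k up-moves has probability p*^k·(1−p*)^(4−k).
DDDD: M=153.9000, payoff=0.0000, prob=0.134916
UDDD: M=279.3000, payoff=0.0000, prob=0.087696
DUDD: M=226.2330, payoff=0.0000, prob=0.087696
UUDD: M=410.5710, payoff=11.0410, prob=0.057002
DDUD: M=183.2487, payoff=0.0000, prob=0.087696
UDUD: M=332.5625, payoff=0.0000, prob=0.057002
DUUD: M=332.5625, payoff=0.0000, prob=0.057002
UUUD: M=603.5394, payoff=204.0094, prob=0.037051
DDDU: M=153.9000, payoff=0.0000, prob=0.087696
UDDU: M=279.3000, payoff=0.0000, prob=0.057002
DUDU: M=269.3756, payoff=0.0000, prob=0.057002
UUDU: M=488.8669, payoff=89.3369, prob=0.037051
DDUU: M=269.3756, payoff=0.0000, prob=0.057002
UDUU: M=488.8669, payoff=89.3369, prob=0.037051
DUUU: M=488.8669, payoff=89.3369, prob=0.037051
UUUU: M=887.2029, payoff=487.6729, prob=0.024083
Price = Σ prob·payoff / R^4 = 29.863167 / 1.310796 = 22.7825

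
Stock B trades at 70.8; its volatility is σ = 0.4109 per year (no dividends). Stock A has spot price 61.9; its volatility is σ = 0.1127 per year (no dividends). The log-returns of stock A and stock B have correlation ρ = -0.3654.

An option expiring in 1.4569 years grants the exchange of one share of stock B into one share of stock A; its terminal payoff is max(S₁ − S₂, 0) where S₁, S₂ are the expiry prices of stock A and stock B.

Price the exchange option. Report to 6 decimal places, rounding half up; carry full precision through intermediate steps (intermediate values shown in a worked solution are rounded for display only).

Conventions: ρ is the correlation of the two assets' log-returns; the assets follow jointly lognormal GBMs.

σ_eff = √(σ₁² + σ₂² − 2ρσ₁σ₂) = √(0.1127² + 0.4109² − 2·-0.3654·0.1127·0.4109) = 0.464093
d₁ = (ln(S₁/S₂) + (q₂ − q₁ + σ_eff²/2)T) / (σ_eff√T) = (ln(61.9/70.8) + (0.0 − 0.0 + 0.107691)·1.4569) / 0.560170 = 0.040267
d₂ = d₁ − σ_eff√T = 0.040267 − 0.560170 = -0.519903
N(d₁) = 0.516060,  N(d₂) = 0.301566
V = S₁·e^{−q₁T}·N(d₁) − S₂·e^{−q₂T}·N(d₂) = 31.944108 − 21.350845 = 10.593263
Key observation: the rate r is irrelevant here: denominating values in stock B turns the exchange into a ratio option on S₁/S₂, and discounting at r drops out.

exchange price = 10.593263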